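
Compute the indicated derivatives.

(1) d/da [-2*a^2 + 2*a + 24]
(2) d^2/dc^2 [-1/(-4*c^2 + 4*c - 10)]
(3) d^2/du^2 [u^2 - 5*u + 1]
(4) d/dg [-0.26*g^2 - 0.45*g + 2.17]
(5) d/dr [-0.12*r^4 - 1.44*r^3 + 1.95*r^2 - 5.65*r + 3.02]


(1) = 2 - 4*a
(2) = 2*(-2*c^2 + 2*c + 2*(2*c - 1)^2 - 5)/(2*c^2 - 2*c + 5)^3
(3) = 2
(4) = -0.52*g - 0.45
(5) = -0.48*r^3 - 4.32*r^2 + 3.9*r - 5.65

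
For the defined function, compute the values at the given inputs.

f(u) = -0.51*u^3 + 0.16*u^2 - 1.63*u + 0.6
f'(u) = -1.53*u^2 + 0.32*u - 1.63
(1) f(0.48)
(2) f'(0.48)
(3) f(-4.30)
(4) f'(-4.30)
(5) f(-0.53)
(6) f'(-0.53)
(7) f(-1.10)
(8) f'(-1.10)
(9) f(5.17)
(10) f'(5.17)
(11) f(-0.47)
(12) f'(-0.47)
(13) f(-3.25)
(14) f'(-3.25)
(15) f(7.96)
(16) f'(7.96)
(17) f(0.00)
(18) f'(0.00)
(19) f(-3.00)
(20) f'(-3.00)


(1) = -0.20
(2) = -1.83
(3) = 51.12
(4) = -31.30
(5) = 1.58
(6) = -2.23
(7) = 3.27
(8) = -3.83
(9) = -74.03
(10) = -40.87
(11) = 1.45
(12) = -2.12
(13) = 25.09
(14) = -18.83
(15) = -259.46
(16) = -96.03
(17) = 0.60
(18) = -1.63
(19) = 20.70
(20) = -16.36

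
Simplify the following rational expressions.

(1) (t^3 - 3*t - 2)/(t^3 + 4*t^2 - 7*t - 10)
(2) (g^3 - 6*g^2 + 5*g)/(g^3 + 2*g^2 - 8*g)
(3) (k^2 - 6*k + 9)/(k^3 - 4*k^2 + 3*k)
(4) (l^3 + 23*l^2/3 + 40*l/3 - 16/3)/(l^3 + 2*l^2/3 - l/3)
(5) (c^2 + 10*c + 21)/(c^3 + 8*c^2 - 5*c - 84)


(1) = (t + 1)/(t + 5)
(2) = (g^2 - 6*g + 5)/(g^2 + 2*g - 8)
(3) = (k - 3)/(k^2 - k)
(4) = (l^2 + 8*l + 16)/(l^2 + l)
(5) = (c + 3)/(c^2 + c - 12)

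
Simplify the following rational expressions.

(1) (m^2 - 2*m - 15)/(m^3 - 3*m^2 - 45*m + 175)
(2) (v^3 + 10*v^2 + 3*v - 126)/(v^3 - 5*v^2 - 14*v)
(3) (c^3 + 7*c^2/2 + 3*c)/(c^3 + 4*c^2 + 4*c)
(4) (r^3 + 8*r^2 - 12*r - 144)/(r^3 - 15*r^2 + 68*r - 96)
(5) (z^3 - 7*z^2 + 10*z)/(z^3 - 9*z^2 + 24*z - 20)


(1) = (m + 3)/(m^2 + 2*m - 35)
(2) = (v^3 + 10*v^2 + 3*v - 126)/(v^3 - 5*v^2 - 14*v)
(3) = (2*c + 3)/(2*c + 4)
(4) = (r^2 + 12*r + 36)/(r^2 - 11*r + 24)
(5) = z/(z - 2)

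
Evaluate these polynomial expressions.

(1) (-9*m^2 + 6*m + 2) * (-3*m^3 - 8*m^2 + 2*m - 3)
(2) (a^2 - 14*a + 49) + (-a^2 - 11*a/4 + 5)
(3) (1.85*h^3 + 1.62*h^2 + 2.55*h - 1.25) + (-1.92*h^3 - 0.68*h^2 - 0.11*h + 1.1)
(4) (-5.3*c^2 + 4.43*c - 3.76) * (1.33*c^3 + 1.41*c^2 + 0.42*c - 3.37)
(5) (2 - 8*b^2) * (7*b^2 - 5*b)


(1) = 27*m^5 + 54*m^4 - 72*m^3 + 23*m^2 - 14*m - 6
(2) = 54 - 67*a/4
(3) = -0.07*h^3 + 0.94*h^2 + 2.44*h - 0.15
(4) = -7.049*c^5 - 1.5811*c^4 - 0.9805*c^3 + 14.42*c^2 - 16.5083*c + 12.6712
(5) = -56*b^4 + 40*b^3 + 14*b^2 - 10*b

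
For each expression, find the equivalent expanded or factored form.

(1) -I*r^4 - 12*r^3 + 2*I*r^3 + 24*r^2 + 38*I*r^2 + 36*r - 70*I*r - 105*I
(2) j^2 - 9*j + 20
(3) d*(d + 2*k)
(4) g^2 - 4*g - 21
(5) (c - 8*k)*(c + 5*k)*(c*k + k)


(1) = (r - 3)*(r - 7*I)*(r - 5*I)*(-I*r - I)
(2) = (j - 5)*(j - 4)
(3) = d^2 + 2*d*k
(4) = (g - 7)*(g + 3)
(5) = c^3*k - 3*c^2*k^2 + c^2*k - 40*c*k^3 - 3*c*k^2 - 40*k^3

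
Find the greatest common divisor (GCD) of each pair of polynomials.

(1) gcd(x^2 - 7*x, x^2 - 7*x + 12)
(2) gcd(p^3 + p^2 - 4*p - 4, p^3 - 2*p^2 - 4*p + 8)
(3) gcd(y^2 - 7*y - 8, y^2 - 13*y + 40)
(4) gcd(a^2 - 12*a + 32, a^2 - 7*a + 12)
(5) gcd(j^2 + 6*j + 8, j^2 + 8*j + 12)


(1) = gcd(x*(x - 7), (x - 4)*(x - 3)) = 1
(2) = gcd((p - 2)*(p + 1)*(p + 2), (p - 2)^2*(p + 2)) = p^2 - 4
(3) = gcd((y - 8)*(y + 1), (y - 8)*(y - 5)) = y - 8
(4) = a - 4
(5) = j + 2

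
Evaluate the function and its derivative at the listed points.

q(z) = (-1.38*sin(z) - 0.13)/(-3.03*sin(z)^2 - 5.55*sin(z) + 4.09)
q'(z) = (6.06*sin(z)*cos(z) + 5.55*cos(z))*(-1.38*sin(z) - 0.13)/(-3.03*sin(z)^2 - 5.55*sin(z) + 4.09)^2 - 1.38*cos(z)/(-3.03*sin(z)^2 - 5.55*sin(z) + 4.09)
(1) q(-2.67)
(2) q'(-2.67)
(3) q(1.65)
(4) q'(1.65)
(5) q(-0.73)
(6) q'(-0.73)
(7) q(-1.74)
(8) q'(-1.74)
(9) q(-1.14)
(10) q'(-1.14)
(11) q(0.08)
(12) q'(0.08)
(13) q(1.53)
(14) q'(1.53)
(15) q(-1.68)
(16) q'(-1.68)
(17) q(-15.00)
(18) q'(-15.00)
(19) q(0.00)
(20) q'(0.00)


(1) = 0.08
(2) = 0.17
(3) = 0.34
(4) = 0.05
(5) = 0.12
(6) = -0.14
(7) = 0.19
(8) = 0.04
(9) = 0.17
(10) = -0.09
(11) = -0.07
(12) = -0.49
(13) = 0.34
(14) = -0.02
(15) = 0.19
(16) = 0.02
(17) = 0.12
(18) = 0.14
(19) = -0.03
(20) = -0.38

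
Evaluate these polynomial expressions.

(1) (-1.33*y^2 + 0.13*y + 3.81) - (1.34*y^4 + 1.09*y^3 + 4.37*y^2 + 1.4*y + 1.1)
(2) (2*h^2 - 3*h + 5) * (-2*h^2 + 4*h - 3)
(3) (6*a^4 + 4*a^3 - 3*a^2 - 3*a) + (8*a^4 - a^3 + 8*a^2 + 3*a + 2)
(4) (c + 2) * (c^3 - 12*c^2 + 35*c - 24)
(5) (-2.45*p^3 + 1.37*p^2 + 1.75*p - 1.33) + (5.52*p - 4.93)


(1) = -1.34*y^4 - 1.09*y^3 - 5.7*y^2 - 1.27*y + 2.71
(2) = -4*h^4 + 14*h^3 - 28*h^2 + 29*h - 15
(3) = 14*a^4 + 3*a^3 + 5*a^2 + 2
(4) = c^4 - 10*c^3 + 11*c^2 + 46*c - 48
(5) = -2.45*p^3 + 1.37*p^2 + 7.27*p - 6.26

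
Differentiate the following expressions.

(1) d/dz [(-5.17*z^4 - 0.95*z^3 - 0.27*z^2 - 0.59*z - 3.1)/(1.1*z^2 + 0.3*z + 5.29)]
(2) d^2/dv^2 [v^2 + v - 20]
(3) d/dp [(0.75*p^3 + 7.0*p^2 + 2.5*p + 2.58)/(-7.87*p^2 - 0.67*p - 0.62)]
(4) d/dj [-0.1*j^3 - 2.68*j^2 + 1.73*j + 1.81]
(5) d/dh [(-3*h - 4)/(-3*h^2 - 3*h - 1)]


(1) = (-11.374*z^5 - 5.698*z^4 - 109.9672*z^3 - 14.5085*z^2 + 3.9634*z - 2.1911)/(1.21*z^4 + 0.66*z^3 + 11.728*z^2 + 3.174*z + 27.9841)
(2) = 2
(3) = (-5.9025*p^4 - 1.005*p^3 + 13.59*p^2 + 31.9292*p + 0.1786)/(61.9369*p^4 + 10.5458*p^3 + 10.2077*p^2 + 0.8308*p + 0.3844)
(4) = -0.3*j^2 - 5.36*j + 1.73
(5) = 3*(-3*h^2 - 8*h - 3)/(9*h^4 + 18*h^3 + 15*h^2 + 6*h + 1)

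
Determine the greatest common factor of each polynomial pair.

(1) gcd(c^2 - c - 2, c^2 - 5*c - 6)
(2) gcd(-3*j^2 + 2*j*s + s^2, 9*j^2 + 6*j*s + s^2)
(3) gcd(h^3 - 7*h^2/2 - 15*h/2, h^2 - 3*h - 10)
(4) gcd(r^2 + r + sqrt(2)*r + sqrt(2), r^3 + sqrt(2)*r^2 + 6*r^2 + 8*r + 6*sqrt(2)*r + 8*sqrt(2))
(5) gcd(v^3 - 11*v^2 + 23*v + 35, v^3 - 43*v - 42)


(1) = c + 1
(2) = 3*j + s
(3) = h - 5
(4) = gcd((r + 1)*(r + sqrt(2)), (r + 2)*(r + 4)*(r + sqrt(2))) = r + sqrt(2)
(5) = gcd((v - 7)*(v - 5)*(v + 1), (v - 7)*(v + 1)*(v + 6)) = v^2 - 6*v - 7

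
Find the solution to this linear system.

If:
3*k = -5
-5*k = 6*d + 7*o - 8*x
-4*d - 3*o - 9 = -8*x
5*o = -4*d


Then:
d = -130/9
k = -5/3
o = 104/9
x = -127/72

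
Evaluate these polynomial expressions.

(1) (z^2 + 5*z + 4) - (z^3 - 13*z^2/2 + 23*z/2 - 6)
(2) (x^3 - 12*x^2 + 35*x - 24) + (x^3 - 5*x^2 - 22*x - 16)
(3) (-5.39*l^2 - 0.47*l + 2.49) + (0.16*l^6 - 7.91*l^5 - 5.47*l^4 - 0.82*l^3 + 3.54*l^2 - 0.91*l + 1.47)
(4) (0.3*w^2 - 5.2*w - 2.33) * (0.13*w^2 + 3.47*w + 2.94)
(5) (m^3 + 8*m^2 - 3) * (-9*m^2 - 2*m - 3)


(1) = -z^3 + 15*z^2/2 - 13*z/2 + 10
(2) = 2*x^3 - 17*x^2 + 13*x - 40
(3) = 0.16*l^6 - 7.91*l^5 - 5.47*l^4 - 0.82*l^3 - 1.85*l^2 - 1.38*l + 3.96
(4) = 0.039*w^4 + 0.365*w^3 - 17.4649*w^2 - 23.3731*w - 6.8502
(5) = -9*m^5 - 74*m^4 - 19*m^3 + 3*m^2 + 6*m + 9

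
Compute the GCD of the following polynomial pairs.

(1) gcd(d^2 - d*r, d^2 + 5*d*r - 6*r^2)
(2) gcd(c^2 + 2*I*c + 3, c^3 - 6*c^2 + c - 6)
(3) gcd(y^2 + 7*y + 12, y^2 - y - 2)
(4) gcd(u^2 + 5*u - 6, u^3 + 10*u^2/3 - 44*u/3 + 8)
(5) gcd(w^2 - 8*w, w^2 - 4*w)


(1) = gcd(d*(d - r), (d - r)*(d + 6*r)) = -d + r
(2) = c - I
(3) = 1
(4) = u + 6
(5) = w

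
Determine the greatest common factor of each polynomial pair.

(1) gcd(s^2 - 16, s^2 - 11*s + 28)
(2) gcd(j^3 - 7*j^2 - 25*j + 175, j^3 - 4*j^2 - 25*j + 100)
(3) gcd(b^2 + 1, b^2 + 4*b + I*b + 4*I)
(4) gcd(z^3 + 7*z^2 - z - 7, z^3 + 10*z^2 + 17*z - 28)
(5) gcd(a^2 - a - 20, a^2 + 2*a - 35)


(1) = s - 4
(2) = gcd((j - 7)*(j - 5)*(j + 5), (j - 5)*(j - 4)*(j + 5)) = j^2 - 25
(3) = gcd((b - I)*(b + I), (b + 4)*(b + I)) = b + I
(4) = z^2 + 6*z - 7
(5) = a - 5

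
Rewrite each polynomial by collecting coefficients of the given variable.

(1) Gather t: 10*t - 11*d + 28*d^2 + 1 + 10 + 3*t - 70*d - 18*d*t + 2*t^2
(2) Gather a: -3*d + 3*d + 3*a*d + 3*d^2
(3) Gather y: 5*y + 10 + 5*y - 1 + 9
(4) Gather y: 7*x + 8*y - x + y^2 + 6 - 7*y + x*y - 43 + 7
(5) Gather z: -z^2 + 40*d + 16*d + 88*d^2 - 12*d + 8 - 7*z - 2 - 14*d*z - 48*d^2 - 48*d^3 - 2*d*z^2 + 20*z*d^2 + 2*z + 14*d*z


(1) = 28*d^2 - 81*d + 2*t^2 + t*(13 - 18*d) + 11
(2) = 3*a*d + 3*d^2
(3) = 10*y + 18
(4) = 6*x + y^2 + y*(x + 1) - 30
(5) = -48*d^3 + 40*d^2 + 44*d + z^2*(-2*d - 1) + z*(20*d^2 - 5) + 6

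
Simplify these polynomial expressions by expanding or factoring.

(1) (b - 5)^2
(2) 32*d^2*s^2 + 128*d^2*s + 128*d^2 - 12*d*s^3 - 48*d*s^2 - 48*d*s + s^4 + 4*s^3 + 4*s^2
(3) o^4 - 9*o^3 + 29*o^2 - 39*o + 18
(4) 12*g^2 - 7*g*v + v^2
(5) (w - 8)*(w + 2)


(1) = b^2 - 10*b + 25
(2) = (-8*d + s)*(-4*d + s)*(s + 2)^2
(3) = (o - 3)^2*(o - 2)*(o - 1)
(4) = (-4*g + v)*(-3*g + v)
(5) = w^2 - 6*w - 16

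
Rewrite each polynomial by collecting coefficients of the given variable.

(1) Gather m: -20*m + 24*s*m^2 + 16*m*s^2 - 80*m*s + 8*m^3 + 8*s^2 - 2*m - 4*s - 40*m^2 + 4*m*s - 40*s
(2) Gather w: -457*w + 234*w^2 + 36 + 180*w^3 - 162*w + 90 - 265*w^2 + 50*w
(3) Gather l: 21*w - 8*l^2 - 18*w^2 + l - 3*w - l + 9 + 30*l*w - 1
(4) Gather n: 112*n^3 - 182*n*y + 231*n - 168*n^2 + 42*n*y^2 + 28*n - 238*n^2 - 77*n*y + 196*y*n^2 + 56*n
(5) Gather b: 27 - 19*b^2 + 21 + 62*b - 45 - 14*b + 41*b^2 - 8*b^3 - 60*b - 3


(1) = 8*m^3 + m^2*(24*s - 40) + m*(16*s^2 - 76*s - 22) + 8*s^2 - 44*s
(2) = 180*w^3 - 31*w^2 - 569*w + 126
(3) = -8*l^2 + 30*l*w - 18*w^2 + 18*w + 8
(4) = 112*n^3 + n^2*(196*y - 406) + n*(42*y^2 - 259*y + 315)
(5) = -8*b^3 + 22*b^2 - 12*b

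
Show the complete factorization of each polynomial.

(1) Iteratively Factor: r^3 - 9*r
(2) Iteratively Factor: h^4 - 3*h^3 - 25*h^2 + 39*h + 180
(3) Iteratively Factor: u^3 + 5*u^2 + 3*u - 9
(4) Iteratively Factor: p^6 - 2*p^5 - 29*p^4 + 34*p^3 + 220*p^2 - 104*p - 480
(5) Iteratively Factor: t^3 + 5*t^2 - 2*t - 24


(1) = (r + 3)*(r^2 - 3*r) = r*(r + 3)*(r - 3)
(2) = (h - 5)*(h^3 + 2*h^2 - 15*h - 36) = (h - 5)*(h + 3)*(h^2 - h - 12) = (h - 5)*(h - 4)*(h + 3)*(h + 3)
(3) = (u + 3)*(u^2 + 2*u - 3) = (u + 3)^2*(u - 1)
(4) = (p - 2)*(p^5 - 29*p^3 - 24*p^2 + 172*p + 240) = (p - 5)*(p - 2)*(p^4 + 5*p^3 - 4*p^2 - 44*p - 48) = (p - 5)*(p - 2)*(p + 2)*(p^3 + 3*p^2 - 10*p - 24) = (p - 5)*(p - 3)*(p - 2)*(p + 2)*(p^2 + 6*p + 8) = (p - 5)*(p - 3)*(p - 2)*(p + 2)*(p + 4)*(p + 2)
(5) = (t + 4)*(t^2 + t - 6) = (t - 2)*(t + 4)*(t + 3)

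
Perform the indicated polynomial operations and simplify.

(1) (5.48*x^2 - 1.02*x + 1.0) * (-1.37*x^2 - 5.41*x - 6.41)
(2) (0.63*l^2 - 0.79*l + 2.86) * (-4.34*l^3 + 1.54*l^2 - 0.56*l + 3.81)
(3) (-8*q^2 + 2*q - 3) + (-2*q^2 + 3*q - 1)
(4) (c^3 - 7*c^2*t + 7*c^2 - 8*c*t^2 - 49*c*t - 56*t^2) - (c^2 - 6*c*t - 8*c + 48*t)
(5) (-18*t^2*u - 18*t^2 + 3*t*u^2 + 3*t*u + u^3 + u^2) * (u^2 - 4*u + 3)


(1) = -7.5076*x^4 - 28.2494*x^3 - 30.9786*x^2 + 1.1282*x - 6.41
(2) = -2.7342*l^5 + 4.3988*l^4 - 13.9818*l^3 + 7.2471*l^2 - 4.6115*l + 10.8966
(3) = -10*q^2 + 5*q - 4
(4) = c^3 - 7*c^2*t + 6*c^2 - 8*c*t^2 - 43*c*t + 8*c - 56*t^2 - 48*t
(5) = -18*t^2*u^3 + 54*t^2*u^2 + 18*t^2*u - 54*t^2 + 3*t*u^4 - 9*t*u^3 - 3*t*u^2 + 9*t*u + u^5 - 3*u^4 - u^3 + 3*u^2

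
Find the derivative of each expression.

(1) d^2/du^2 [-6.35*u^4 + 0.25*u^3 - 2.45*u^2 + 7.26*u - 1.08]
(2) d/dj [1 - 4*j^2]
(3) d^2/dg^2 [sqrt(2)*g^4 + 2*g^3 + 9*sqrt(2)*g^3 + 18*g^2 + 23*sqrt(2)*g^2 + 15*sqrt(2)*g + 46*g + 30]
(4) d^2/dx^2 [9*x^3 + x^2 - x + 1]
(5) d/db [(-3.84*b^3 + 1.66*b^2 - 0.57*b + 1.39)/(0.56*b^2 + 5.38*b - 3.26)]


(1) = -76.2*u^2 + 1.5*u - 4.9
(2) = -8*j
(3) = 12*sqrt(2)*g^2 + 12*g + 54*sqrt(2)*g + 36 + 46*sqrt(2)
(4) = 54*x + 2
(5) = (-2.1504*b^4 - 41.3184*b^3 + 46.8052*b^2 - 12.38*b - 5.62)/(0.3136*b^4 + 6.0256*b^3 + 25.2932*b^2 - 35.0776*b + 10.6276)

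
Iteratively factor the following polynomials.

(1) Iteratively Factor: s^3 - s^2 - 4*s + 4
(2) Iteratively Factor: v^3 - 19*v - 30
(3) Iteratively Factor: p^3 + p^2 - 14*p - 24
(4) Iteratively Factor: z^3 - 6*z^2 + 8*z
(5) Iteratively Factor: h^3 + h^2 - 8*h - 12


(1) = (s - 2)*(s^2 + s - 2) = (s - 2)*(s + 2)*(s - 1)
(2) = (v + 2)*(v^2 - 2*v - 15) = (v - 5)*(v + 2)*(v + 3)
(3) = (p + 3)*(p^2 - 2*p - 8) = (p - 4)*(p + 3)*(p + 2)
(4) = (z - 2)*(z^2 - 4*z) = (z - 4)*(z - 2)*(z)
(5) = (h + 2)*(h^2 - h - 6) = (h - 3)*(h + 2)*(h + 2)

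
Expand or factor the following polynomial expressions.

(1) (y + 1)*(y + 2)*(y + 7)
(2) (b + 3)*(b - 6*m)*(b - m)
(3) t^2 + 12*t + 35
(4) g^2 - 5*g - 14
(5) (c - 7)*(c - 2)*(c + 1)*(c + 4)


(1) = y^3 + 10*y^2 + 23*y + 14
(2) = b^3 - 7*b^2*m + 3*b^2 + 6*b*m^2 - 21*b*m + 18*m^2
(3) = (t + 5)*(t + 7)
(4) = (g - 7)*(g + 2)
(5) = c^4 - 4*c^3 - 27*c^2 + 34*c + 56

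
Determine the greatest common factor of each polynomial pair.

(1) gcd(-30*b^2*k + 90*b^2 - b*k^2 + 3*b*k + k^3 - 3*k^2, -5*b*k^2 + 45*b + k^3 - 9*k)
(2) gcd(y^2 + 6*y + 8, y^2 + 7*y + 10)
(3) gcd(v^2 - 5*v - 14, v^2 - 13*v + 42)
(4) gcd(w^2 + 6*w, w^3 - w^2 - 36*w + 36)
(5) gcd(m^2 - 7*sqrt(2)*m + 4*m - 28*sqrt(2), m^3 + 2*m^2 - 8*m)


(1) = k - 3
(2) = gcd((y + 2)*(y + 4), (y + 2)*(y + 5)) = y + 2
(3) = v - 7
(4) = gcd(w*(w + 6), (w - 6)*(w - 1)*(w + 6)) = w + 6
(5) = gcd((m + 4)*(m - 7*sqrt(2)), m*(m - 2)*(m + 4)) = m + 4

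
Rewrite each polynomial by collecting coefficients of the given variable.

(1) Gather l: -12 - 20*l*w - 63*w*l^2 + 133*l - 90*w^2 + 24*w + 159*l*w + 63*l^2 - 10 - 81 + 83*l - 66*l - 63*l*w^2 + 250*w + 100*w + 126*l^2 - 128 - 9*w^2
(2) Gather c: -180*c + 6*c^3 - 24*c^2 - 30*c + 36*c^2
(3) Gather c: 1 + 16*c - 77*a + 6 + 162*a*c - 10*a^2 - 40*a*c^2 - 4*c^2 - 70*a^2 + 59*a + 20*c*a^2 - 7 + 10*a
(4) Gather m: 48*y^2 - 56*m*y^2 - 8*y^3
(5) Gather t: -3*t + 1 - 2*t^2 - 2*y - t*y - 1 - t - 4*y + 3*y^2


(1) = l^2*(189 - 63*w) + l*(-63*w^2 + 139*w + 150) - 99*w^2 + 374*w - 231
(2) = 6*c^3 + 12*c^2 - 210*c
(3) = -80*a^2 - 8*a + c^2*(-40*a - 4) + c*(20*a^2 + 162*a + 16)
(4) = -56*m*y^2 - 8*y^3 + 48*y^2
(5) = -2*t^2 + t*(-y - 4) + 3*y^2 - 6*y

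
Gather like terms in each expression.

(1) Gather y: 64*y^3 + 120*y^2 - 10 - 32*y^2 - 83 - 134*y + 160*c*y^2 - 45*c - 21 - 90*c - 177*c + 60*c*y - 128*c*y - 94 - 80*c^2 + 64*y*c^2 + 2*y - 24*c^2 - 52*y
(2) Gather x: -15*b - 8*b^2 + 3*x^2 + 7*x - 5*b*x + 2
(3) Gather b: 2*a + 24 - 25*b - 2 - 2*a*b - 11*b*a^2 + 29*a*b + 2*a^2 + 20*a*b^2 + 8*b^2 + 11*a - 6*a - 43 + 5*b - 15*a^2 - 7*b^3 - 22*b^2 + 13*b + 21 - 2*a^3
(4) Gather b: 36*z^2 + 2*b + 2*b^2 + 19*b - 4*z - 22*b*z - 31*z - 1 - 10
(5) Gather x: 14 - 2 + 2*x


(1) = -104*c^2 - 312*c + 64*y^3 + y^2*(160*c + 88) + y*(64*c^2 - 68*c - 184) - 208
(2) = -8*b^2 - 15*b + 3*x^2 + x*(7 - 5*b) + 2
(3) = -2*a^3 - 13*a^2 + 7*a - 7*b^3 + b^2*(20*a - 14) + b*(-11*a^2 + 27*a - 7)
(4) = 2*b^2 + b*(21 - 22*z) + 36*z^2 - 35*z - 11
(5) = 2*x + 12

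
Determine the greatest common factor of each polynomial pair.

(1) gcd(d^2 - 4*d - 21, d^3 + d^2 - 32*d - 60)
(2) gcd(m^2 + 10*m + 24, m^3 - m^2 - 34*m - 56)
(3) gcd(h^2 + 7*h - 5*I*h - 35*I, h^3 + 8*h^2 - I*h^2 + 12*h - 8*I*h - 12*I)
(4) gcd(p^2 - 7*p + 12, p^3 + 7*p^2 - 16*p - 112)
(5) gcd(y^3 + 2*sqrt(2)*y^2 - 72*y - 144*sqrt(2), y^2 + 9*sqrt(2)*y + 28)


(1) = gcd((d - 7)*(d + 3), (d - 6)*(d + 2)*(d + 5)) = 1
(2) = gcd((m + 4)*(m + 6), (m - 7)*(m + 2)*(m + 4)) = m + 4
(3) = 1
(4) = gcd((p - 4)*(p - 3), (p - 4)*(p + 4)*(p + 7)) = p - 4
(5) = gcd((y - 6*sqrt(2))*(y + 2*sqrt(2))*(y + 6*sqrt(2)), (y + 2*sqrt(2))*(y + 7*sqrt(2))) = y + 2*sqrt(2)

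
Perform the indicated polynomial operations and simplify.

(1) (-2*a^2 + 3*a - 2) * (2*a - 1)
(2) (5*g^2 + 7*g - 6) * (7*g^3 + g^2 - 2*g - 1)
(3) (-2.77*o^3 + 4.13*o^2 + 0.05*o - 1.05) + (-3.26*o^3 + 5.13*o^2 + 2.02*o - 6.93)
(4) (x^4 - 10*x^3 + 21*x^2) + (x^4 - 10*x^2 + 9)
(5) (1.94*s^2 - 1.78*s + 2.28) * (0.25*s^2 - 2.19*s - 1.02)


(1) = -4*a^3 + 8*a^2 - 7*a + 2
(2) = 35*g^5 + 54*g^4 - 45*g^3 - 25*g^2 + 5*g + 6
(3) = -6.03*o^3 + 9.26*o^2 + 2.07*o - 7.98
(4) = 2*x^4 - 10*x^3 + 11*x^2 + 9
(5) = 0.485*s^4 - 4.6936*s^3 + 2.4894*s^2 - 3.1776*s - 2.3256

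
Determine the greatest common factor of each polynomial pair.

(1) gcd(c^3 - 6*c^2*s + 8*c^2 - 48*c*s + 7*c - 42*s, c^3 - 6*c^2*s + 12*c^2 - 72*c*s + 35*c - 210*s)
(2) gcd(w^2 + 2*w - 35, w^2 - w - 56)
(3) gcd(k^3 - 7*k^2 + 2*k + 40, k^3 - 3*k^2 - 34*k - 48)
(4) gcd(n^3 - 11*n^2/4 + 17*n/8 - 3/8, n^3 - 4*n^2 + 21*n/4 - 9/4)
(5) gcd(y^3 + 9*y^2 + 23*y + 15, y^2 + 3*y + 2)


(1) = -c^2 + 6*c*s - 7*c + 42*s
(2) = gcd((w - 5)*(w + 7), (w - 8)*(w + 7)) = w + 7
(3) = gcd((k - 5)*(k - 4)*(k + 2), (k - 8)*(k + 2)*(k + 3)) = k + 2
(4) = n^2 - 5*n/2 + 3/2
(5) = gcd((y + 1)*(y + 3)*(y + 5), (y + 1)*(y + 2)) = y + 1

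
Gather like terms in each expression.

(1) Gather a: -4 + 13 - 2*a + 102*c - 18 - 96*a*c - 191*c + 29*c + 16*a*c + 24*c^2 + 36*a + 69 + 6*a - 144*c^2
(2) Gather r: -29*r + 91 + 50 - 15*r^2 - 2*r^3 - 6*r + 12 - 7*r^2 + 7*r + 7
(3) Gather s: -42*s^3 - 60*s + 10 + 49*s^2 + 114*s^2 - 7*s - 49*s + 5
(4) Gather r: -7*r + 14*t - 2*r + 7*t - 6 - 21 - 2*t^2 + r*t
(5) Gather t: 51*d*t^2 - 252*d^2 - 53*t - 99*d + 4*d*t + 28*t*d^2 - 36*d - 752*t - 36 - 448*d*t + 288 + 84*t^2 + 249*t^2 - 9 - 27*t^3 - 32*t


(1) = a*(40 - 80*c) - 120*c^2 - 60*c + 60
(2) = -2*r^3 - 22*r^2 - 28*r + 160
(3) = -42*s^3 + 163*s^2 - 116*s + 15
(4) = r*(t - 9) - 2*t^2 + 21*t - 27
(5) = -252*d^2 - 135*d - 27*t^3 + t^2*(51*d + 333) + t*(28*d^2 - 444*d - 837) + 243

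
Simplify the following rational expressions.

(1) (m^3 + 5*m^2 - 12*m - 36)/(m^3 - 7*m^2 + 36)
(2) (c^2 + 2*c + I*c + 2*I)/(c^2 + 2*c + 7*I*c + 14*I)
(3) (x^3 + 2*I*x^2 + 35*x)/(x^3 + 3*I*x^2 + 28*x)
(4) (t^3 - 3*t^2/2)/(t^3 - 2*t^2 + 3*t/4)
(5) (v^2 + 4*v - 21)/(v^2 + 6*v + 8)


(1) = (m + 6)/(m - 6)
(2) = (c + I)/(c + 7*I)
(3) = (x - 5*I)/(x - 4*I)
(4) = 2*t/(2*t - 1)
(5) = (v^2 + 4*v - 21)/(v^2 + 6*v + 8)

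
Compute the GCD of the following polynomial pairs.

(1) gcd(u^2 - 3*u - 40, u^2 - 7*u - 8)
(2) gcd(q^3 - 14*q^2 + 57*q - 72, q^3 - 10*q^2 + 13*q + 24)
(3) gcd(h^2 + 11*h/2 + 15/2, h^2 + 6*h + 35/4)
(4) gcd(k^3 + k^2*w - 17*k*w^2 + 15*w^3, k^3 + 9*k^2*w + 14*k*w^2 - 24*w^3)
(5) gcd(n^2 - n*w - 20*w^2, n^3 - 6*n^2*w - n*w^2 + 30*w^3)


(1) = gcd((u - 8)*(u + 5), (u - 8)*(u + 1)) = u - 8
(2) = gcd((q - 8)*(q - 3)^2, (q - 8)*(q - 3)*(q + 1)) = q^2 - 11*q + 24
(3) = h + 5/2
(4) = gcd((k - 3*w)*(k - w)*(k + 5*w), (k - w)*(k + 4*w)*(k + 6*w)) = -k + w
(5) = -n + 5*w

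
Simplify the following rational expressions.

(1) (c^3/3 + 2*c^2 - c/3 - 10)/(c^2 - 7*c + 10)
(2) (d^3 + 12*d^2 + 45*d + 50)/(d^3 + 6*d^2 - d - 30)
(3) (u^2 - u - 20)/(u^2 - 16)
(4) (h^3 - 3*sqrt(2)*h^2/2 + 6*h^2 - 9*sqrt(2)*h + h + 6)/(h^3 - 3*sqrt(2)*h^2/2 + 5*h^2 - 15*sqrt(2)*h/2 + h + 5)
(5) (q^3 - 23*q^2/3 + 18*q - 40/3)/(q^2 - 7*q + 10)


(1) = (c^2 + 8*c + 15)/(3*c - 15)
(2) = (d^2 + 7*d + 10)/(d^2 + d - 6)
(3) = (u - 5)/(u - 4)
(4) = (4*h + 24)/(4*h + 20)
(5) = (3*q^2 - 17*q + 20)/(3*q - 15)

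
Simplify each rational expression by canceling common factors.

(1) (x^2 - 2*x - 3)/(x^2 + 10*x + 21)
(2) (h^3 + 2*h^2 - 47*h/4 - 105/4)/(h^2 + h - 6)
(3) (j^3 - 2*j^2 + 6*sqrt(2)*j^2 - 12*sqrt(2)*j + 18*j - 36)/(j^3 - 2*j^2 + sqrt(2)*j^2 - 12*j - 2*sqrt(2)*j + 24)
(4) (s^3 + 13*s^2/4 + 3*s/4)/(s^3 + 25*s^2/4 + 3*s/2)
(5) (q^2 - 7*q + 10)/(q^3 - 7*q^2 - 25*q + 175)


(1) = (x^2 - 2*x - 3)/(x^2 + 10*x + 21)
(2) = (4*h^2 - 4*h - 35)/(4*h - 8)
(3) = (j + 3*sqrt(2))/(j - 2*sqrt(2))
(4) = (s + 3)/(s + 6)
(5) = (q - 2)/(q^2 - 2*q - 35)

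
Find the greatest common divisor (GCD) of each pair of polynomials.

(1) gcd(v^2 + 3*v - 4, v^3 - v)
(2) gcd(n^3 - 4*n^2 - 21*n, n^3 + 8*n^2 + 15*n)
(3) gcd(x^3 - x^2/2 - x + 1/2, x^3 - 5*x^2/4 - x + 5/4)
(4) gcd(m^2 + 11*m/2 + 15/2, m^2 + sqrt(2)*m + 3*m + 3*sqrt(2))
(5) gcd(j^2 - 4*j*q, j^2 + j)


(1) = v - 1
(2) = gcd(n*(n - 7)*(n + 3), n*(n + 3)*(n + 5)) = n^2 + 3*n
(3) = x^2 - 1
(4) = gcd((m + 5/2)*(m + 3), (m + 3)*(m + sqrt(2))) = m + 3
(5) = gcd(j*(j - 4*q), j*(j + 1)) = j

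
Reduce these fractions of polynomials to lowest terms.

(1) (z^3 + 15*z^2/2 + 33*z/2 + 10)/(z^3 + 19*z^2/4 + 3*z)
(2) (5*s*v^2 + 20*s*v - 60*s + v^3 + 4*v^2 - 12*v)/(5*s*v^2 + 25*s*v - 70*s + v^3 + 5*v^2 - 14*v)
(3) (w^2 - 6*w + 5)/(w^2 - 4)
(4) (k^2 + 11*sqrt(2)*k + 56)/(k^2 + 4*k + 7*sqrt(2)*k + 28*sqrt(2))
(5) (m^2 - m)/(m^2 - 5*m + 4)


(1) = (4*z^2 + 14*z + 10)/(4*z^2 + 3*z)
(2) = (v + 6)/(v + 7)
(3) = (w^2 - 6*w + 5)/(w^2 - 4)
(4) = (k + 4*sqrt(2))/(k + 4)
(5) = m/(m - 4)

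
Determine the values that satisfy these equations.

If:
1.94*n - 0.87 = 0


Then:
n = 0.45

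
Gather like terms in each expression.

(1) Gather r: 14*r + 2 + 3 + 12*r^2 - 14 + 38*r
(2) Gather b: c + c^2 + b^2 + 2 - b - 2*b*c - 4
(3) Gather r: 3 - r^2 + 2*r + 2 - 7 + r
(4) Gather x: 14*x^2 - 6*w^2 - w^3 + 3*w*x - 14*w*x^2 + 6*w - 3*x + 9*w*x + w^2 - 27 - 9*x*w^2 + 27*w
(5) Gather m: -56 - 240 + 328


(1) = 12*r^2 + 52*r - 9
(2) = b^2 + b*(-2*c - 1) + c^2 + c - 2
(3) = -r^2 + 3*r - 2
(4) = -w^3 - 5*w^2 + 33*w + x^2*(14 - 14*w) + x*(-9*w^2 + 12*w - 3) - 27
(5) = 32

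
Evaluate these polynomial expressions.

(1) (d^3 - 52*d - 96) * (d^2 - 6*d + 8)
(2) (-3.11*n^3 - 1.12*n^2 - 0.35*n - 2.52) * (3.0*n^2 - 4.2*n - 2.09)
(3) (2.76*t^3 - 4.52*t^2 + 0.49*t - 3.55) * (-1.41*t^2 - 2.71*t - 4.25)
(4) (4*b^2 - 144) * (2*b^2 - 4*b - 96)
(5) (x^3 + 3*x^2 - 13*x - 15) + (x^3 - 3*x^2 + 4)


(1) = d^5 - 6*d^4 - 44*d^3 + 216*d^2 + 160*d - 768
(2) = -9.33*n^5 + 9.702*n^4 + 10.1539*n^3 - 3.7492*n^2 + 11.3155*n + 5.2668
(3) = -3.8916*t^5 - 1.1064*t^4 - 0.1717*t^3 + 22.8876*t^2 + 7.538*t + 15.0875
(4) = 8*b^4 - 16*b^3 - 672*b^2 + 576*b + 13824
(5) = 2*x^3 - 13*x - 11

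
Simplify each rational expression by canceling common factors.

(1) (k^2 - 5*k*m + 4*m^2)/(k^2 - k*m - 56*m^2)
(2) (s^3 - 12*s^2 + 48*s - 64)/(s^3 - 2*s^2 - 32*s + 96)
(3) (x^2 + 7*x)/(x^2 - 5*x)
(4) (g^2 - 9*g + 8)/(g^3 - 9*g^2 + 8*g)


(1) = (k^2 - 5*k*m + 4*m^2)/(k^2 - k*m - 56*m^2)
(2) = (s - 4)/(s + 6)
(3) = (x + 7)/(x - 5)
(4) = 1/g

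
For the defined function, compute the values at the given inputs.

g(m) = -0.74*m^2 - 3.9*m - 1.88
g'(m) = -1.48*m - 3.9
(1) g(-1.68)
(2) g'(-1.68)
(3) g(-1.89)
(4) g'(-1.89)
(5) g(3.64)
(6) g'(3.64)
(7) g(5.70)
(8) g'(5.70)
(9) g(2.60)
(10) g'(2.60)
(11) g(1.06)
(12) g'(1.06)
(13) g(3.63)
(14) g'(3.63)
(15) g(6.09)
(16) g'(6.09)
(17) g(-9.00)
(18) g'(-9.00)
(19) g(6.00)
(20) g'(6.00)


(1) = 2.58
(2) = -1.41
(3) = 2.85
(4) = -1.10
(5) = -25.88
(6) = -9.29
(7) = -48.15
(8) = -12.34
(9) = -17.02
(10) = -7.75
(11) = -6.85
(12) = -5.47
(13) = -25.79
(14) = -9.27
(15) = -53.08
(16) = -12.91
(17) = -26.72
(18) = 9.42
(19) = -51.92
(20) = -12.78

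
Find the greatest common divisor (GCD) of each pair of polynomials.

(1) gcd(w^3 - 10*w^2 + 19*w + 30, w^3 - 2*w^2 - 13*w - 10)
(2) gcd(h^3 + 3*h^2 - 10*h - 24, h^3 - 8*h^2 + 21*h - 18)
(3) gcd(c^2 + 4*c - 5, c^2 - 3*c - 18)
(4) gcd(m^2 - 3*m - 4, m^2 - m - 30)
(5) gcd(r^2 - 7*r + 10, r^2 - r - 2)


(1) = w^2 - 4*w - 5
(2) = gcd((h - 3)*(h + 2)*(h + 4), (h - 3)^2*(h - 2)) = h - 3
(3) = 1
(4) = 1
(5) = r - 2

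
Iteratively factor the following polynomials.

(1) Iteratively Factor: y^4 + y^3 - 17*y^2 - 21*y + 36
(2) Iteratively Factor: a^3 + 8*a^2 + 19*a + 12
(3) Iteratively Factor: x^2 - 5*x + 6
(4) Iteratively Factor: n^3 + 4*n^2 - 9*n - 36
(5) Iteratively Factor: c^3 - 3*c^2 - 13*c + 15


(1) = (y + 3)*(y^3 - 2*y^2 - 11*y + 12) = (y - 4)*(y + 3)*(y^2 + 2*y - 3) = (y - 4)*(y - 1)*(y + 3)*(y + 3)
(2) = (a + 4)*(a^2 + 4*a + 3) = (a + 1)*(a + 4)*(a + 3)
(3) = (x - 2)*(x - 3)
(4) = (n + 3)*(n^2 + n - 12) = (n + 3)*(n + 4)*(n - 3)
(5) = (c - 5)*(c^2 + 2*c - 3) = (c - 5)*(c - 1)*(c + 3)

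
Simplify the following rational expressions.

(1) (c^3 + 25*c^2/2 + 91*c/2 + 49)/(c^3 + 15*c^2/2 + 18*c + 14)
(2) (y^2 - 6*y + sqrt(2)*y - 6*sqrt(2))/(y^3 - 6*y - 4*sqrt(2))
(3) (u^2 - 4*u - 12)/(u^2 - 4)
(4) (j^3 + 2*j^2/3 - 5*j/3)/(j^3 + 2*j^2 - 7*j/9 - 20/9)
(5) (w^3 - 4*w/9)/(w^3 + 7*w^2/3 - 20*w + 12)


(1) = (c + 7)/(c + 2)
(2) = (y - 6)/(y^2 - sqrt(2)*y - 4)
(3) = (u - 6)/(u - 2)
(4) = 3*j/(3*j + 4)
(5) = (3*w^2 + 2*w)/(3*w^2 + 9*w - 54)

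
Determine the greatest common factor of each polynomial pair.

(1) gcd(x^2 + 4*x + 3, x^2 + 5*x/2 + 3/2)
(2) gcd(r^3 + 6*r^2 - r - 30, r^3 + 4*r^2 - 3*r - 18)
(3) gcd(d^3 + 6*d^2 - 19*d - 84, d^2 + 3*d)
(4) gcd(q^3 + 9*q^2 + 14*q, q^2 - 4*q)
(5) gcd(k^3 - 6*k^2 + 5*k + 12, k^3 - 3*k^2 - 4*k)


(1) = gcd((x + 1)*(x + 3), (x + 1)*(x + 3/2)) = x + 1
(2) = gcd((r - 2)*(r + 3)*(r + 5), (r - 2)*(r + 3)^2) = r^2 + r - 6
(3) = gcd((d - 4)*(d + 3)*(d + 7), d*(d + 3)) = d + 3
(4) = q
(5) = k^2 - 3*k - 4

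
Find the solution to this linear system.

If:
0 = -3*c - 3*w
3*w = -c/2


Then:
c = 0
w = 0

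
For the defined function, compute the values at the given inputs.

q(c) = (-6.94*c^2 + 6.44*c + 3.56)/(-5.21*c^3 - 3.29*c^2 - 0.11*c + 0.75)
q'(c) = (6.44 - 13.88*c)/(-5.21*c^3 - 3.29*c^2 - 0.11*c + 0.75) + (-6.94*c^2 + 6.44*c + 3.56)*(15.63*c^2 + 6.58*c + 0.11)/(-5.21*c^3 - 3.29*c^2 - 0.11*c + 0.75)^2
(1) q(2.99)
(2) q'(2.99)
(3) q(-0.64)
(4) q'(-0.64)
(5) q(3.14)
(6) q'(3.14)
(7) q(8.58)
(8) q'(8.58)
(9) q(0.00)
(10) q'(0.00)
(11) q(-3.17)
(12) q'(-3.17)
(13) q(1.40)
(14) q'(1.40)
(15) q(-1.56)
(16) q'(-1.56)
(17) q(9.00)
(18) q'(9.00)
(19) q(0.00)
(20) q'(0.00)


(1) = 0.23
(2) = -0.01
(3) = -4.06
(4) = 7.13
(5) = 0.23
(6) = -0.02
(7) = 0.13
(8) = -0.01
(9) = 4.75
(10) = 9.28
(11) = -0.65
(12) = -0.28
(13) = 0.05
(14) = 0.54
(15) = -1.84
(16) = -1.83
(17) = 0.12
(18) = -0.01
(19) = 4.75
(20) = 9.28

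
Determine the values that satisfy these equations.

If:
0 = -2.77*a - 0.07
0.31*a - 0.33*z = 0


Then:
a = -0.03
z = -0.02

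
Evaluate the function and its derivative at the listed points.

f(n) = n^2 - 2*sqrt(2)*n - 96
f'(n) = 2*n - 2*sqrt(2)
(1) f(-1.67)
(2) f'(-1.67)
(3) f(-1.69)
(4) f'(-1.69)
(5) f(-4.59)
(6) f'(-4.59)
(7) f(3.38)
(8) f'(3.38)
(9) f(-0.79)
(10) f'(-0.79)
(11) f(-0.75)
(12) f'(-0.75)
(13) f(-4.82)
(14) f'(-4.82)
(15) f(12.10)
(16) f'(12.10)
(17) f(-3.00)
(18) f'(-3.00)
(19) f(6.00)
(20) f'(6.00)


(1) = -88.49
(2) = -6.17
(3) = -88.36
(4) = -6.21
(5) = -61.95
(6) = -12.01
(7) = -94.14
(8) = 3.93
(9) = -93.14
(10) = -4.41
(11) = -93.32
(12) = -4.33
(13) = -59.13
(14) = -12.47
(15) = 16.19
(16) = 21.37
(17) = -78.51
(18) = -8.83
(19) = -76.97
(20) = 9.17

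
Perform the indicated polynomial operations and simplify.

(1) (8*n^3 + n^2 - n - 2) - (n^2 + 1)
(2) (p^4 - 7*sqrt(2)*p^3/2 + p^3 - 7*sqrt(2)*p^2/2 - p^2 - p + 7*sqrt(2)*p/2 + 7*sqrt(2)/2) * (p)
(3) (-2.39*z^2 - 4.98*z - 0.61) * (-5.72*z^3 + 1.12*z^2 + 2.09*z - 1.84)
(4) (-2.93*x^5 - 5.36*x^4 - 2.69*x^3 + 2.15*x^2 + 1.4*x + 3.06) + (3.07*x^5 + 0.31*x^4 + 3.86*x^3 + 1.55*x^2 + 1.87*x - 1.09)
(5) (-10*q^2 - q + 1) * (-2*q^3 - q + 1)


(1) = 8*n^3 - n - 3
(2) = p^5 - 7*sqrt(2)*p^4/2 + p^4 - 7*sqrt(2)*p^3/2 - p^3 - p^2 + 7*sqrt(2)*p^2/2 + 7*sqrt(2)*p/2
(3) = 13.6708*z^5 + 25.8088*z^4 - 7.0835*z^3 - 6.6938*z^2 + 7.8883*z + 1.1224
(4) = 0.14*x^5 - 5.05*x^4 + 1.17*x^3 + 3.7*x^2 + 3.27*x + 1.97
(5) = 20*q^5 + 2*q^4 + 8*q^3 - 9*q^2 - 2*q + 1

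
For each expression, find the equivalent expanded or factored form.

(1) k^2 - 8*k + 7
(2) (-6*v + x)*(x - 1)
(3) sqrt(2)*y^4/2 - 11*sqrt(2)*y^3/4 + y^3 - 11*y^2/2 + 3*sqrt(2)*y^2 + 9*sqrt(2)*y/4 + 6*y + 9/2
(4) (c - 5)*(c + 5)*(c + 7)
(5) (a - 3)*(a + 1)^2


(1) = (k - 7)*(k - 1)
(2) = -6*v*x + 6*v + x^2 - x
(3) = (y - 3)^2*(y + 1/2)*(sqrt(2)*y/2 + 1)
(4) = c^3 + 7*c^2 - 25*c - 175
(5) = a^3 - a^2 - 5*a - 3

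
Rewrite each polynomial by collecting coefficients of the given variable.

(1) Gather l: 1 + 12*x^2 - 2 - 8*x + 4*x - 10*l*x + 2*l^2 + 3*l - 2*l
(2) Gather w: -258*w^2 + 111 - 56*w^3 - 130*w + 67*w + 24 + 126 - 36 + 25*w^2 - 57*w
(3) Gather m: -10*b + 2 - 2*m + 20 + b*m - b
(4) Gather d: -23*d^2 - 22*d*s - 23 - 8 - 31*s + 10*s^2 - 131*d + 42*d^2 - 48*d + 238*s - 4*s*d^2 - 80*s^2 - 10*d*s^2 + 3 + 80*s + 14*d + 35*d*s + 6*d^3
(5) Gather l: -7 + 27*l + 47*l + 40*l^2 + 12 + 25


(1) = 2*l^2 + l*(1 - 10*x) + 12*x^2 - 4*x - 1
(2) = -56*w^3 - 233*w^2 - 120*w + 225
(3) = -11*b + m*(b - 2) + 22
(4) = 6*d^3 + d^2*(19 - 4*s) + d*(-10*s^2 + 13*s - 165) - 70*s^2 + 287*s - 28
(5) = 40*l^2 + 74*l + 30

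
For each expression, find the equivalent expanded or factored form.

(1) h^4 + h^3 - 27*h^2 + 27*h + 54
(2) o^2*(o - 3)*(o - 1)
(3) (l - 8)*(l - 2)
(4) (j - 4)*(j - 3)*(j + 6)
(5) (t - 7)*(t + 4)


(1) = (h - 3)^2*(h + 1)*(h + 6)
(2) = o^4 - 4*o^3 + 3*o^2
(3) = l^2 - 10*l + 16
(4) = j^3 - j^2 - 30*j + 72
(5) = t^2 - 3*t - 28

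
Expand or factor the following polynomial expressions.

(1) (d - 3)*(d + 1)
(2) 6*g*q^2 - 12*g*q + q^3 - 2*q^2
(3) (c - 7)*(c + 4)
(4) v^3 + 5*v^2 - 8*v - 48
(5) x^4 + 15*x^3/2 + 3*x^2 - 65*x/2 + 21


(1) = d^2 - 2*d - 3
(2) = q*(6*g + q)*(q - 2)
(3) = c^2 - 3*c - 28
(4) = (v - 3)*(v + 4)^2
(5) = (x - 1)^2*(x + 7/2)*(x + 6)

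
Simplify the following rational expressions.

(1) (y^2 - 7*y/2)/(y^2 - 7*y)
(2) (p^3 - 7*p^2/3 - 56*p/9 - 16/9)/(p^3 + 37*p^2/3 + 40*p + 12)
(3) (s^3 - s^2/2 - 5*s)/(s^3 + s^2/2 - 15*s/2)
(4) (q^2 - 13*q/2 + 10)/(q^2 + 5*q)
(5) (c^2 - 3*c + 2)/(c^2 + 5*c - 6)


(1) = (2*y - 7)/(2*y - 14)
(2) = (3*p^2 - 8*p - 16)/(3*p^2 + 36*p + 108)
(3) = (s + 2)/(s + 3)
(4) = (2*q^2 - 13*q + 20)/(2*q^2 + 10*q)
(5) = (c - 2)/(c + 6)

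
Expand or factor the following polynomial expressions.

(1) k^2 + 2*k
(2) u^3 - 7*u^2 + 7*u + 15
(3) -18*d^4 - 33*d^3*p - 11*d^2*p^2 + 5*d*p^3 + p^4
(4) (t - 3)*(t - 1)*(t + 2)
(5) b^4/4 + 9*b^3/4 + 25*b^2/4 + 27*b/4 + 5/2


(1) = k*(k + 2)
(2) = (u - 5)*(u - 3)*(u + 1)
(3) = (-3*d + p)*(d + p)^2*(6*d + p)
(4) = t^3 - 2*t^2 - 5*t + 6
(5) = (b/2 + 1/2)^2*(b + 2)*(b + 5)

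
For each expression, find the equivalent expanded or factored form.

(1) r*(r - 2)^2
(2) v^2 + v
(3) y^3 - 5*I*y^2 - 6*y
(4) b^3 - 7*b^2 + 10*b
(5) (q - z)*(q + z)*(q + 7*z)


(1) = r^3 - 4*r^2 + 4*r
(2) = v*(v + 1)
(3) = y*(y - 3*I)*(y - 2*I)
(4) = b*(b - 5)*(b - 2)
(5) = q^3 + 7*q^2*z - q*z^2 - 7*z^3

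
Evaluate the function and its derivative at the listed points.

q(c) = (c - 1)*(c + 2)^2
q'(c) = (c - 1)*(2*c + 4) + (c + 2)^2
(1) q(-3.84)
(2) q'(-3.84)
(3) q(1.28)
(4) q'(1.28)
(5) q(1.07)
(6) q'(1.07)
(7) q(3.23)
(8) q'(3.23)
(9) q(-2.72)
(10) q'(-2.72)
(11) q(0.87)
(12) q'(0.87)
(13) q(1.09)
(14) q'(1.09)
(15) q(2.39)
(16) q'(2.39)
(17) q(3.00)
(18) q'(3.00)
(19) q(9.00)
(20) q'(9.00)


(1) = -16.39
(2) = 21.20
(3) = 3.01
(4) = 12.60
(5) = 0.66
(6) = 9.85
(7) = 61.00
(8) = 50.68
(9) = -1.93
(10) = 5.88
(11) = -1.07
(12) = 7.49
(13) = 0.86
(14) = 10.10
(15) = 26.79
(16) = 31.48
(17) = 50.00
(18) = 45.00
(19) = 968.00
(20) = 297.00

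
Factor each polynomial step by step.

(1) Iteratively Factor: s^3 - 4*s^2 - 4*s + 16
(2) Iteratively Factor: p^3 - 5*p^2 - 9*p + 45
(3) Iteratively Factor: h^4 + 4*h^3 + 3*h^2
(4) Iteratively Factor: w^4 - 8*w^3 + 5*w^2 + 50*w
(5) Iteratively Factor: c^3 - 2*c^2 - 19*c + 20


(1) = (s - 4)*(s^2 - 4) = (s - 4)*(s - 2)*(s + 2)
(2) = (p + 3)*(p^2 - 8*p + 15) = (p - 3)*(p + 3)*(p - 5)
(3) = (h)*(h^3 + 4*h^2 + 3*h) = h^2*(h^2 + 4*h + 3) = h^2*(h + 3)*(h + 1)
(4) = (w)*(w^3 - 8*w^2 + 5*w + 50) = w*(w - 5)*(w^2 - 3*w - 10) = w*(w - 5)*(w + 2)*(w - 5)
(5) = (c - 5)*(c^2 + 3*c - 4) = (c - 5)*(c - 1)*(c + 4)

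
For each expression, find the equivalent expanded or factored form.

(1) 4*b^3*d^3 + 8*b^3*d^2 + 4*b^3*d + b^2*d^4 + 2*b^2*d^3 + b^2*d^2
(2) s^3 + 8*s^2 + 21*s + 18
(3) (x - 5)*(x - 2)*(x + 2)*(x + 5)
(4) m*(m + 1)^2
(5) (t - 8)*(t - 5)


(1) = d*(4*b + d)*(b*d + b)^2
(2) = (s + 2)*(s + 3)^2
(3) = x^4 - 29*x^2 + 100
(4) = m^3 + 2*m^2 + m
(5) = t^2 - 13*t + 40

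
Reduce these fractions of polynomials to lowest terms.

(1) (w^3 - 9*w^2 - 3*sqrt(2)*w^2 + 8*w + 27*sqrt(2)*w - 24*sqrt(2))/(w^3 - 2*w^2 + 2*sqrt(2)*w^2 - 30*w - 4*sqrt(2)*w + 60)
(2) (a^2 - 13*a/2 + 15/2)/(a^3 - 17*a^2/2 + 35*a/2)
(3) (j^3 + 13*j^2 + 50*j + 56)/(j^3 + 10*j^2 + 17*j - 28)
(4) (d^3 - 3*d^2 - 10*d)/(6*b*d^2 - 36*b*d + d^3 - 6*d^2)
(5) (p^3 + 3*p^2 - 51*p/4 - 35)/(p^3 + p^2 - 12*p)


(1) = (w^2 - 9*w + 8)/(w^2 + w*(-2 + 5*sqrt(2)) - 10*sqrt(2))
(2) = (2*a - 3)/(2*a^2 - 7*a)
(3) = (j + 2)/(j - 1)
(4) = (d^2 - 3*d - 10)/(6*b*d - 36*b + d^2 - 6*d)
(5) = (4*p^2 - 4*p - 35)/(4*p^2 - 12*p)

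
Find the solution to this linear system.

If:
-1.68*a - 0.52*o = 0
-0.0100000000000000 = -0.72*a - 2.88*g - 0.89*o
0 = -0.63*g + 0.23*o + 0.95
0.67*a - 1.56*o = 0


Then:
No Solution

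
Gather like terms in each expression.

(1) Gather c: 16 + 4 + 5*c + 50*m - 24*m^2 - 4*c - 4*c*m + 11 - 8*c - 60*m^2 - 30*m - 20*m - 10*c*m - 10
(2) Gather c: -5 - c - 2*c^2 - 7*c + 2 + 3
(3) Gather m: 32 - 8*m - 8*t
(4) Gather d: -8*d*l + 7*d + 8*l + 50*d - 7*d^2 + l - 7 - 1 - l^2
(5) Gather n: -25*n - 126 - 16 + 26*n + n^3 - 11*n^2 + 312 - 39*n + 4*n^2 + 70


(1) = c*(-14*m - 7) - 84*m^2 + 21
(2) = -2*c^2 - 8*c
(3) = -8*m - 8*t + 32
(4) = -7*d^2 + d*(57 - 8*l) - l^2 + 9*l - 8
(5) = n^3 - 7*n^2 - 38*n + 240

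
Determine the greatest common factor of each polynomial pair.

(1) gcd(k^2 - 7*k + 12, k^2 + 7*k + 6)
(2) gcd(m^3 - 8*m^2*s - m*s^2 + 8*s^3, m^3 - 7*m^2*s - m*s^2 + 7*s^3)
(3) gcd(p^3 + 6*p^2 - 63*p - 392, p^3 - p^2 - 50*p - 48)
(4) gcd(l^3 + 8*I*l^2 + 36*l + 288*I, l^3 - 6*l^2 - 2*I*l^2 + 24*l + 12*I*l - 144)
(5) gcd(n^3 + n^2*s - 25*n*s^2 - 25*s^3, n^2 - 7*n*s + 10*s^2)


(1) = gcd((k - 4)*(k - 3), (k + 1)*(k + 6)) = 1
(2) = gcd((m - 8*s)*(m - s)*(m + s), (m - 7*s)*(m - s)*(m + s)) = -m^2 + s^2
(3) = gcd((p - 8)*(p + 7)^2, (p - 8)*(p + 1)*(p + 6)) = p - 8
(4) = l - 6*I
(5) = -n + 5*s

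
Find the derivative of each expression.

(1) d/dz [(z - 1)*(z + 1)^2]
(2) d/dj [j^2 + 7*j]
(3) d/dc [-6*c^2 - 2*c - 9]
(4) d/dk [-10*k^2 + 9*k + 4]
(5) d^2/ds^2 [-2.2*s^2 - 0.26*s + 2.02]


(1) = (z + 1)*(3*z - 1)
(2) = 2*j + 7
(3) = -12*c - 2
(4) = 9 - 20*k
(5) = -4.40000000000000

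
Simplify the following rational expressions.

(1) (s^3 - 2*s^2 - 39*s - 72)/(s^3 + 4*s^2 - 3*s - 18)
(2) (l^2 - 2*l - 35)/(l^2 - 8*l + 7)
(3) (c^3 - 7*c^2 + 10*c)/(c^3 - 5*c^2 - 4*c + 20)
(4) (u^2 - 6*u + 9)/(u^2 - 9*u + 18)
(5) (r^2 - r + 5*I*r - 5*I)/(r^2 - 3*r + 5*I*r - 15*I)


(1) = (s - 8)/(s - 2)
(2) = (l + 5)/(l - 1)
(3) = c/(c + 2)
(4) = (u - 3)/(u - 6)
(5) = (r - 1)/(r - 3)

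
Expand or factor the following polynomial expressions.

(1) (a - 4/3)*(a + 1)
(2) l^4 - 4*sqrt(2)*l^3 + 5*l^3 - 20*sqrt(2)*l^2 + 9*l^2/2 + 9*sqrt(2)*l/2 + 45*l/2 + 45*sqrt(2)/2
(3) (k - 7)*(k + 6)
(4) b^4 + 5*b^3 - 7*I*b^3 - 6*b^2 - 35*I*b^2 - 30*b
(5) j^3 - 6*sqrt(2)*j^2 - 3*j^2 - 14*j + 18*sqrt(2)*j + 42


(1) = a^2 - a/3 - 4/3
(2) = (l + 5)*(l - 3*sqrt(2))*(l - 3*sqrt(2)/2)*(l + sqrt(2)/2)
(3) = k^2 - k - 42
(4) = b*(b + 5)*(b - 6*I)*(b - I)
(5) = (j - 3)*(j - 7*sqrt(2))*(j + sqrt(2))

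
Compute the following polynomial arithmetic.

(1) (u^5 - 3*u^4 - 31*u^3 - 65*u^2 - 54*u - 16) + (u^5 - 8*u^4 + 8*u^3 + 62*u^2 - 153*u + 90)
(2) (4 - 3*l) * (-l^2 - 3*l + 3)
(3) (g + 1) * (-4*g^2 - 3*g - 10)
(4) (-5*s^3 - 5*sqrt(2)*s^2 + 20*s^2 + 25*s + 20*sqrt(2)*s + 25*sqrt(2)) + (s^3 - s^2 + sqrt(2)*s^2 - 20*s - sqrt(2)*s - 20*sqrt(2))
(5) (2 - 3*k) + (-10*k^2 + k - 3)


(1) = 2*u^5 - 11*u^4 - 23*u^3 - 3*u^2 - 207*u + 74
(2) = 3*l^3 + 5*l^2 - 21*l + 12
(3) = -4*g^3 - 7*g^2 - 13*g - 10
(4) = -4*s^3 - 4*sqrt(2)*s^2 + 19*s^2 + 5*s + 19*sqrt(2)*s + 5*sqrt(2)
(5) = -10*k^2 - 2*k - 1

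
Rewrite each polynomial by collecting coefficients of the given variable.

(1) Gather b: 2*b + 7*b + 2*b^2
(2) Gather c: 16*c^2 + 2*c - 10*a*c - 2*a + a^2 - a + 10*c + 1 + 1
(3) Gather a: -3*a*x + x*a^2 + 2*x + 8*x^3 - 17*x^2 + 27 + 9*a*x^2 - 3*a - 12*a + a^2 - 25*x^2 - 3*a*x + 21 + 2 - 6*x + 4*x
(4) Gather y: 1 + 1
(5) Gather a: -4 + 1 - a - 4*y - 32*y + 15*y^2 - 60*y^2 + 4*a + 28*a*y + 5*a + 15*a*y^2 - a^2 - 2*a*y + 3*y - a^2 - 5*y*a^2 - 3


(1) = 2*b^2 + 9*b
(2) = a^2 - 3*a + 16*c^2 + c*(12 - 10*a) + 2
(3) = a^2*(x + 1) + a*(9*x^2 - 6*x - 15) + 8*x^3 - 42*x^2 + 50
(4) = 2
(5) = a^2*(-5*y - 2) + a*(15*y^2 + 26*y + 8) - 45*y^2 - 33*y - 6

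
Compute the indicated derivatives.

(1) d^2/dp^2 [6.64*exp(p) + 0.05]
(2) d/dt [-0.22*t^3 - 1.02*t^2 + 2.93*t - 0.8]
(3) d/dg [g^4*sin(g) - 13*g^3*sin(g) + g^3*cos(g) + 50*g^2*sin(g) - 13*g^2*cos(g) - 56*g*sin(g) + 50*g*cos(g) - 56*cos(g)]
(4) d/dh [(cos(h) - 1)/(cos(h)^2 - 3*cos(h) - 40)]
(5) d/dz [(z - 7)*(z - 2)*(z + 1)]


(1) = 6.64*exp(p)
(2) = -0.66*t^2 - 2.04*t + 2.93
(3) = g^4*cos(g) + 3*g^3*sin(g) - 13*g^3*cos(g) - 26*g^2*sin(g) + 53*g^2*cos(g) + 50*g*sin(g) - 82*g*cos(g) + 50*cos(g)
(4) = (cos(h)^2 - 2*cos(h) + 43)*sin(h)/(sin(h)^2 + 3*cos(h) + 39)^2
(5) = 3*z^2 - 16*z + 5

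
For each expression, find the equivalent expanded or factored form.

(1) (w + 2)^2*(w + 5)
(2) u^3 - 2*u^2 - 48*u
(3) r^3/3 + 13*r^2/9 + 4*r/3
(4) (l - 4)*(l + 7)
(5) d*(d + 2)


(1) = w^3 + 9*w^2 + 24*w + 20
(2) = u*(u - 8)*(u + 6)
(3) = r*(r/3 + 1)*(r + 4/3)
(4) = l^2 + 3*l - 28
(5) = d^2 + 2*d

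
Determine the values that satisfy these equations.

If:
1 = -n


Then:
n = -1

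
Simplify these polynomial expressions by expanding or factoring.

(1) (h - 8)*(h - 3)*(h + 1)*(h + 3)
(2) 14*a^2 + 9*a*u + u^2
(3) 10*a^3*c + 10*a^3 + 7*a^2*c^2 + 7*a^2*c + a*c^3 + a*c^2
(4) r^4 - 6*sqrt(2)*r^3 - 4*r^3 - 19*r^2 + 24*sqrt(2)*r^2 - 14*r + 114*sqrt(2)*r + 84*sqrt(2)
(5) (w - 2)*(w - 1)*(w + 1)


(1) = h^4 - 7*h^3 - 17*h^2 + 63*h + 72
(2) = (2*a + u)*(7*a + u)
(3) = (2*a + c)*(5*a + c)*(a*c + a)
(4) = (r - 7)*(r + 1)*(r + 2)*(r - 6*sqrt(2))
(5) = w^3 - 2*w^2 - w + 2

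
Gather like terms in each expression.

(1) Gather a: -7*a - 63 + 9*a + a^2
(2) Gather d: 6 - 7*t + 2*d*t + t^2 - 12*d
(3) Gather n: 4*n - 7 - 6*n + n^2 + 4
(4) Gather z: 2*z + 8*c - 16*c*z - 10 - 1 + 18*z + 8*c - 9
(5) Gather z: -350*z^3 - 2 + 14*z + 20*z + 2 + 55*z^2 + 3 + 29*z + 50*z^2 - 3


(1) = a^2 + 2*a - 63
(2) = d*(2*t - 12) + t^2 - 7*t + 6
(3) = n^2 - 2*n - 3
(4) = 16*c + z*(20 - 16*c) - 20
(5) = -350*z^3 + 105*z^2 + 63*z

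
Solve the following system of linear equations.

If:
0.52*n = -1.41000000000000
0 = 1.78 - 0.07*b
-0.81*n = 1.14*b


Then:
No Solution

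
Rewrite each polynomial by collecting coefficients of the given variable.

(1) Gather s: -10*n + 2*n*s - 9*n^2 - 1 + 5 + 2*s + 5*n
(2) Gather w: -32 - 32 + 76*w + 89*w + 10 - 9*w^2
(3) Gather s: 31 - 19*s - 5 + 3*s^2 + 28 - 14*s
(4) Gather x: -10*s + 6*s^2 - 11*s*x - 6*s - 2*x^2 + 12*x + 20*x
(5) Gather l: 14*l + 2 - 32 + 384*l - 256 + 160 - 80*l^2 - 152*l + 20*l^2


(1) = -9*n^2 - 5*n + s*(2*n + 2) + 4
(2) = -9*w^2 + 165*w - 54
(3) = 3*s^2 - 33*s + 54
(4) = 6*s^2 - 16*s - 2*x^2 + x*(32 - 11*s)
(5) = -60*l^2 + 246*l - 126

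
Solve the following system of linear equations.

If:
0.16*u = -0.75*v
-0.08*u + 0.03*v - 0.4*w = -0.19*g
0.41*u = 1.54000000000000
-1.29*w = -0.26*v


Then:
g = 1.37
u = 3.76
v = -0.80
w = -0.16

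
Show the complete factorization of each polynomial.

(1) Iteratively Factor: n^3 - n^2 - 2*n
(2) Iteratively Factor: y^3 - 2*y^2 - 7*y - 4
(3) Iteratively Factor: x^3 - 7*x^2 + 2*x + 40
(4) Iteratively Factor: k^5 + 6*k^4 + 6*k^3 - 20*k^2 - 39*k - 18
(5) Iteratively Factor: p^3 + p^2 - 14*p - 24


(1) = (n - 2)*(n^2 + n) = n*(n - 2)*(n + 1)
(2) = (y + 1)*(y^2 - 3*y - 4) = (y - 4)*(y + 1)*(y + 1)
(3) = (x + 2)*(x^2 - 9*x + 20) = (x - 4)*(x + 2)*(x - 5)
(4) = (k + 3)*(k^4 + 3*k^3 - 3*k^2 - 11*k - 6) = (k + 3)^2*(k^3 - 3*k - 2) = (k - 2)*(k + 3)^2*(k^2 + 2*k + 1) = (k - 2)*(k + 1)*(k + 3)^2*(k + 1)
(5) = (p + 2)*(p^2 - p - 12) = (p - 4)*(p + 2)*(p + 3)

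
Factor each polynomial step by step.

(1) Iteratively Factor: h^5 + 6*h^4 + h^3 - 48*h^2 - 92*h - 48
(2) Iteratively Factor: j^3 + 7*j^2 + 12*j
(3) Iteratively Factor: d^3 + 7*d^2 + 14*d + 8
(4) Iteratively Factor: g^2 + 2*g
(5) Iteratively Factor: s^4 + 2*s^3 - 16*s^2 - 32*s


(1) = (h + 2)*(h^4 + 4*h^3 - 7*h^2 - 34*h - 24) = (h - 3)*(h + 2)*(h^3 + 7*h^2 + 14*h + 8) = (h - 3)*(h + 1)*(h + 2)*(h^2 + 6*h + 8) = (h - 3)*(h + 1)*(h + 2)*(h + 4)*(h + 2)
(2) = (j + 4)*(j^2 + 3*j) = (j + 3)*(j + 4)*(j)
(3) = (d + 1)*(d^2 + 6*d + 8) = (d + 1)*(d + 2)*(d + 4)
(4) = (g + 2)*(g)
(5) = (s - 4)*(s^3 + 6*s^2 + 8*s) = (s - 4)*(s + 4)*(s^2 + 2*s) = (s - 4)*(s + 2)*(s + 4)*(s)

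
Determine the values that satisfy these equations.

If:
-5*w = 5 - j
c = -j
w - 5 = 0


Then:
c = -30
j = 30
w = 5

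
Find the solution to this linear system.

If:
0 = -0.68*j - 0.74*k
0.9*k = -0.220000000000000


Then:
j = 0.27
k = -0.24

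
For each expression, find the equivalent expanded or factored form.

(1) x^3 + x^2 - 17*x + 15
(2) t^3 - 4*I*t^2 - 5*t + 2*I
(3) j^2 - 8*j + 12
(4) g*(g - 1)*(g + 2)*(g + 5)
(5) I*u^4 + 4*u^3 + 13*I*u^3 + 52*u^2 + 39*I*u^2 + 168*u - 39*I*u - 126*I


(1) = (x - 3)*(x - 1)*(x + 5)
(2) = (t - 2*I)*(t - I)^2
(3) = (j - 6)*(j - 2)
(4) = g^4 + 6*g^3 + 3*g^2 - 10*g
(5) = (u + 6)*(u + 7)*(u - 3*I)*(I*u + 1)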